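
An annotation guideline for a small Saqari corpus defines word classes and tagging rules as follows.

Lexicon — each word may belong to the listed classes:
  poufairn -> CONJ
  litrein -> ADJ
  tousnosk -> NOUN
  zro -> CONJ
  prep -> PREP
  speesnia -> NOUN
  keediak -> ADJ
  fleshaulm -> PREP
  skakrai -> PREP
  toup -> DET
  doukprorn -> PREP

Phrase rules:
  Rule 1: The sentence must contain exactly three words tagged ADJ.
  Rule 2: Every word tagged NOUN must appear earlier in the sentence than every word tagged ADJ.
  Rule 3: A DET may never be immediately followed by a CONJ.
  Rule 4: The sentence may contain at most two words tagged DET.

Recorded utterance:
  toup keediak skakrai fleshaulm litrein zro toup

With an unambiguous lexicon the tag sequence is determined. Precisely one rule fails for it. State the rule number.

1

Fixed tagging: DET ADJ PREP PREP ADJ CONJ DET.
Rule check: R1 fails, R2 ok, R3 ok, R4 ok.
Only rule 1 fails.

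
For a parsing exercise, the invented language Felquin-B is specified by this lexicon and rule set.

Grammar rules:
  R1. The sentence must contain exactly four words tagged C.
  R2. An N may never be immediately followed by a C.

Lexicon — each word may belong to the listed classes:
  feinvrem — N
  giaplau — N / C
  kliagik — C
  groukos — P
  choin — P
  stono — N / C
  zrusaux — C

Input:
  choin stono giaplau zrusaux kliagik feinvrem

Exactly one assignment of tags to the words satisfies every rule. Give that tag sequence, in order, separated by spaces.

Candidates per position — 1:choin {P}; 2:stono {N,C}; 3:giaplau {N,C}; 4:zrusaux {C}; 5:kliagik {C}; 6:feinvrem {N}.
Word 2 cannot be N — rule 1 would then fail for every completion. It is C.
Word 3 cannot be N — rule 1 would then fail for every completion. It is C.
The only consistent sequence is: P C C C C N.
Rule-by-rule: rule 1 ✓; rule 2 ✓.

P C C C C N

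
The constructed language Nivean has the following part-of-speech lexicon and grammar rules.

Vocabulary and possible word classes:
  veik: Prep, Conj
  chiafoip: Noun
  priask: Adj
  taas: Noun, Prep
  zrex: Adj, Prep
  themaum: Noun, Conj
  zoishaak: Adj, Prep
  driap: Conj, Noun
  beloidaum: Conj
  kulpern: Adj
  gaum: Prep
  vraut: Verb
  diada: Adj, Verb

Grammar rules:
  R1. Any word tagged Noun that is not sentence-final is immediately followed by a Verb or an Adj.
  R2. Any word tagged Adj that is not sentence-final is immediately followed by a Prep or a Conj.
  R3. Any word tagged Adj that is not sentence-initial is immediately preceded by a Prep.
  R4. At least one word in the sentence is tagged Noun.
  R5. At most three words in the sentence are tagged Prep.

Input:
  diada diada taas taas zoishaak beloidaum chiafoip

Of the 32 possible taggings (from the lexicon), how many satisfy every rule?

2

Candidates per position — 1:diada {Adj,Verb}; 2:diada {Adj,Verb}; 3:taas {Noun,Prep}; 4:taas {Noun,Prep}; 5:zoishaak {Adj,Prep}; 6:beloidaum {Conj}; 7:chiafoip {Noun}.
There are 32 candidate sequences in total.
The sequences that satisfy every rule: Verb Verb Prep Prep Adj Conj Noun; Verb Verb Prep Prep Prep Conj Noun.
Count = 2.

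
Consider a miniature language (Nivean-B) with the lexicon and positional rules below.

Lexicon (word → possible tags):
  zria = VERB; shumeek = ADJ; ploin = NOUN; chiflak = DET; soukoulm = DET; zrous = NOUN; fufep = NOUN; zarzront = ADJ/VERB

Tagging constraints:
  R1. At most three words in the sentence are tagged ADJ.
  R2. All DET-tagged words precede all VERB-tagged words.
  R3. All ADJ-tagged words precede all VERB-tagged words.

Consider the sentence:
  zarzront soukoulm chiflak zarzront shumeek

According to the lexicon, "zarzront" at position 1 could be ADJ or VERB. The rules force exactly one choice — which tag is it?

ADJ

Candidates per position — 1:zarzront {ADJ,VERB}; 2:soukoulm {DET}; 3:chiflak {DET}; 4:zarzront {ADJ,VERB}; 5:shumeek {ADJ}.
Word 1 cannot be VERB — rule 2 would then fail for every completion. It is ADJ.
Word 4 cannot be VERB — rule 3 would then fail for every completion. It is ADJ.
The only consistent sequence is: ADJ DET DET ADJ ADJ.
Rule-by-rule: rule 1 ✓; rule 2 ✓; rule 3 ✓.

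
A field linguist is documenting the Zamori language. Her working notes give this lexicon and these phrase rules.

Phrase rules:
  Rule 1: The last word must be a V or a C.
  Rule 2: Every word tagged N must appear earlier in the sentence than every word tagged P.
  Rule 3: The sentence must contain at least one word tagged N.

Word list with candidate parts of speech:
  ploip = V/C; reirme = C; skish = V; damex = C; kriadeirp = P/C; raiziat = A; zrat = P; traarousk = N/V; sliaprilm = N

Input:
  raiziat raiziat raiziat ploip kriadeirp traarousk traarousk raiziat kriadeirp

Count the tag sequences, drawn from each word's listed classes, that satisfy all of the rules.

6

Candidates per position — 1:raiziat {A}; 2:raiziat {A}; 3:raiziat {A}; 4:ploip {V,C}; 5:kriadeirp {P,C}; 6:traarousk {N,V}; 7:traarousk {N,V}; 8:raiziat {A}; 9:kriadeirp {P,C}.
There are 32 candidate sequences in total.
Checking each against the rules leaves 6 sequences.
Count = 6.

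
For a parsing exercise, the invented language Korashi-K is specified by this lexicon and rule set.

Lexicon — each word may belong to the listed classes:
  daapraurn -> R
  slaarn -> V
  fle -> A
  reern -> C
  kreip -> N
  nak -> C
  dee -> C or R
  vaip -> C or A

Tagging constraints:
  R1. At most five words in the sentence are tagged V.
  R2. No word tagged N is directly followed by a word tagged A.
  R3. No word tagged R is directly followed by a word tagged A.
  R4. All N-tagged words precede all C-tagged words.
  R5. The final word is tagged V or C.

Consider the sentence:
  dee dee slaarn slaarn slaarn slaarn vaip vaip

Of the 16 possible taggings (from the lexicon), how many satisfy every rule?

Candidates per position — 1:dee {C,R}; 2:dee {C,R}; 3:slaarn {V}; 4:slaarn {V}; 5:slaarn {V}; 6:slaarn {V}; 7:vaip {C,A}; 8:vaip {C,A}.
There are 16 candidate sequences in total.
Checking each against the rules leaves 8 sequences.
Count = 8.

8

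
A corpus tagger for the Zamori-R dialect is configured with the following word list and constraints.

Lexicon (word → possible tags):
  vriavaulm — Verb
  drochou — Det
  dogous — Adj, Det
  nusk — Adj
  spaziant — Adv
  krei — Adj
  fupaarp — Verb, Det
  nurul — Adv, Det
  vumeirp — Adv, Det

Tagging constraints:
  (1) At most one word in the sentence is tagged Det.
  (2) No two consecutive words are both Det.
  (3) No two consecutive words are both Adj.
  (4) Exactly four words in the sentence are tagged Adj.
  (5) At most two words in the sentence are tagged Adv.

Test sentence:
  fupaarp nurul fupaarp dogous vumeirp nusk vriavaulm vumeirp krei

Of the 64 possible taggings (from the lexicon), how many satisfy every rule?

Candidates per position — 1:fupaarp {Verb,Det}; 2:nurul {Adv,Det}; 3:fupaarp {Verb,Det}; 4:dogous {Adj,Det}; 5:vumeirp {Adv,Det}; 6:nusk {Adj}; 7:vriavaulm {Verb}; 8:vumeirp {Adv,Det}; 9:krei {Adj}.
There are 64 candidate sequences in total.
Rule 4 cannot be satisfied by any choice of tags from the lexicon.
So there is no consistent tagging.
Count = 0.

0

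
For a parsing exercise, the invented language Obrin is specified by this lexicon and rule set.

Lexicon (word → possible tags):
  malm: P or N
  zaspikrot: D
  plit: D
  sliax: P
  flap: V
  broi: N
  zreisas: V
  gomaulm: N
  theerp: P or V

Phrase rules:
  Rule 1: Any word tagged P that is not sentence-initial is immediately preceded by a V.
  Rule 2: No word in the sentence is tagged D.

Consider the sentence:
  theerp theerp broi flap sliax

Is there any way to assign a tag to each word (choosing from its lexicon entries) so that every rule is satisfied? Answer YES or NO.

YES

Candidates per position — 1:theerp {P,V}; 2:theerp {P,V}; 3:broi {N}; 4:flap {V}; 5:sliax {P}.
One satisfying assignment: V V N V P.
Check: rule 1 ok; rule 2 ok.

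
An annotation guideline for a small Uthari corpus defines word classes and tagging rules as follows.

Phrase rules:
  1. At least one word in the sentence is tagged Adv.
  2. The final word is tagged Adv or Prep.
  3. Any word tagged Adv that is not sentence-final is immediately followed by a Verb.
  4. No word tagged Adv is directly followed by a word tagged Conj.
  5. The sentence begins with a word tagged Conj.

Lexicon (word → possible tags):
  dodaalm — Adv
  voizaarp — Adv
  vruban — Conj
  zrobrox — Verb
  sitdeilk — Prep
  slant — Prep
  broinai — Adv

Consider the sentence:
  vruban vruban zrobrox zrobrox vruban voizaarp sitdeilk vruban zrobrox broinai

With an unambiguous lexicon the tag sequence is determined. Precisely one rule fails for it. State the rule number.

Fixed tagging: Conj Conj Verb Verb Conj Adv Prep Conj Verb Adv.
Rule check: R1 ok, R2 ok, R3 fails, R4 ok, R5 ok.
Only rule 3 fails.

3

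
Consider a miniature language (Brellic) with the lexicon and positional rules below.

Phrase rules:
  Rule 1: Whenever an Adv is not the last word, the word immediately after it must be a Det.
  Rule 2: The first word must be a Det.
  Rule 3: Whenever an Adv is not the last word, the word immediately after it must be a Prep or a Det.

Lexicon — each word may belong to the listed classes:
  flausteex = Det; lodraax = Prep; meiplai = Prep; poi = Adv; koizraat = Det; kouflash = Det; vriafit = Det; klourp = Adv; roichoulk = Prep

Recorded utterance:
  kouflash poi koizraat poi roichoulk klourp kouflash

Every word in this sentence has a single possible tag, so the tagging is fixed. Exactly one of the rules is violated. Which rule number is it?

1

Fixed tagging: Det Adv Det Adv Prep Adv Det.
Checking each rule: R1 fail, R2 pass, R3 pass.
Only rule 1 fails.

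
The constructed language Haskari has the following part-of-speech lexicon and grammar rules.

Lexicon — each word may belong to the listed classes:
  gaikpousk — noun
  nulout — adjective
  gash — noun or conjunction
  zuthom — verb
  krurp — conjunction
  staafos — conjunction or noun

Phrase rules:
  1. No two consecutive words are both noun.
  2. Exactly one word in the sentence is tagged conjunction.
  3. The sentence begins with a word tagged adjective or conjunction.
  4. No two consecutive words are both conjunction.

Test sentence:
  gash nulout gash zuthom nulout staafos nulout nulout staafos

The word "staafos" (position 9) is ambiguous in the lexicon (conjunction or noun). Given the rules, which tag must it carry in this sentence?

Candidates per position — 1:gash {noun,conjunction}; 2:nulout {adjective}; 3:gash {noun,conjunction}; 4:zuthom {verb}; 5:nulout {adjective}; 6:staafos {conjunction,noun}; 7:nulout {adjective}; 8:nulout {adjective}; 9:staafos {conjunction,noun}.
Word 1 cannot be noun — rule 3 would then fail for every completion. It is conjunction.
Word 3 cannot be conjunction — rule 2 would then fail for every completion. It is noun.
Word 6 cannot be conjunction — rule 2 would then fail for every completion. It is noun.
Word 9 cannot be conjunction — rule 2 would then fail for every completion. It is noun.
The only consistent sequence is: conjunction adjective noun verb adjective noun adjective adjective noun.
Verifying each rule — rule 1 ✓; rule 2 ✓; rule 3 ✓; rule 4 ✓.

noun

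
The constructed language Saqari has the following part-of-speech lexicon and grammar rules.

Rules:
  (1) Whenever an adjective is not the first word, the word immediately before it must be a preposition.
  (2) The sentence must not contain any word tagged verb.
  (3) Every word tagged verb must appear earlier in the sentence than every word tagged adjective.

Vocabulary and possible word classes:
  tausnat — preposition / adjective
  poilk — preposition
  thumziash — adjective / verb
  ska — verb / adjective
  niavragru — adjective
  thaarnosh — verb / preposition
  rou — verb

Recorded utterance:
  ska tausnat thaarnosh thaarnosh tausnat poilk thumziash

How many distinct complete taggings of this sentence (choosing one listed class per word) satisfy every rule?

2

Candidates per position — 1:ska {verb,adjective}; 2:tausnat {preposition,adjective}; 3:thaarnosh {verb,preposition}; 4:thaarnosh {verb,preposition}; 5:tausnat {preposition,adjective}; 6:poilk {preposition}; 7:thumziash {adjective,verb}.
There are 64 candidate sequences in total.
The sequences that satisfy every rule: adjective preposition preposition preposition preposition preposition adjective; adjective preposition preposition preposition adjective preposition adjective.
Count = 2.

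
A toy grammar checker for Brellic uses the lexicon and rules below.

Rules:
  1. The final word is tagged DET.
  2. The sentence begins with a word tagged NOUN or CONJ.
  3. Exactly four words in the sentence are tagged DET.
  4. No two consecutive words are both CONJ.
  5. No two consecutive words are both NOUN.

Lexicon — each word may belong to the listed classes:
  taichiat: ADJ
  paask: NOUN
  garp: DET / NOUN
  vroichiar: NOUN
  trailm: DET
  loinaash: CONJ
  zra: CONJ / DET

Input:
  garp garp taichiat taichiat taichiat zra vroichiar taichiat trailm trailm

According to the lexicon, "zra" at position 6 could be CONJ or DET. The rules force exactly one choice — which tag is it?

DET

Candidates per position — 1:garp {DET,NOUN}; 2:garp {DET,NOUN}; 3:taichiat {ADJ}; 4:taichiat {ADJ}; 5:taichiat {ADJ}; 6:zra {CONJ,DET}; 7:vroichiar {NOUN}; 8:taichiat {ADJ}; 9:trailm {DET}; 10:trailm {DET}.
If word 1 were DET, no tagging could satisfy rule 2; so word 1 is NOUN.
If word 2 were NOUN, no tagging could satisfy rule 3; so word 2 is DET.
If word 6 were CONJ, no tagging could satisfy rule 3; so word 6 is DET.
The only consistent sequence is: NOUN DET ADJ ADJ ADJ DET NOUN ADJ DET DET.
Verifying each rule — rule 1 holds; rule 2 holds; rule 3 holds; rule 4 holds; rule 5 holds.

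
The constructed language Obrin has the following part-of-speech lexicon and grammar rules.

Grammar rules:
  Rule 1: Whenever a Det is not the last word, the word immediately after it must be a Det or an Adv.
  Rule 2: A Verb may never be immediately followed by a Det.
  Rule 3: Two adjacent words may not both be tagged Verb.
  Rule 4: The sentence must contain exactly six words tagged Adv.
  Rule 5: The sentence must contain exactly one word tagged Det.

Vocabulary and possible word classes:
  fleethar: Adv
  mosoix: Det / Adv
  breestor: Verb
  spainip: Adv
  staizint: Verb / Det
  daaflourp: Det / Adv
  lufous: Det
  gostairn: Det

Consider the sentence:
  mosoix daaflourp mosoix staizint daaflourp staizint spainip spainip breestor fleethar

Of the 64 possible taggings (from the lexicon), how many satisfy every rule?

2

Candidates per position — 1:mosoix {Det,Adv}; 2:daaflourp {Det,Adv}; 3:mosoix {Det,Adv}; 4:staizint {Verb,Det}; 5:daaflourp {Det,Adv}; 6:staizint {Verb,Det}; 7:spainip {Adv}; 8:spainip {Adv}; 9:breestor {Verb}; 10:fleethar {Adv}.
There are 64 candidate sequences in total.
The sequences that satisfy every rule: Det Adv Adv Verb Adv Verb Adv Adv Verb Adv; Adv Det Adv Verb Adv Verb Adv Adv Verb Adv.
Count = 2.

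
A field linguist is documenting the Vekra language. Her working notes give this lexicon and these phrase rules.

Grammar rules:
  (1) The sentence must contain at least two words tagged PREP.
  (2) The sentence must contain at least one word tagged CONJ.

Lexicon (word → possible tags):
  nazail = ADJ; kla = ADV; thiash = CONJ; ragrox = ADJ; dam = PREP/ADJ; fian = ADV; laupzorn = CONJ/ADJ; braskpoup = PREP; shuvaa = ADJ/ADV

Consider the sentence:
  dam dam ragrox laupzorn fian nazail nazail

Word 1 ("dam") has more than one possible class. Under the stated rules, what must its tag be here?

PREP

Candidates per position — 1:dam {PREP,ADJ}; 2:dam {PREP,ADJ}; 3:ragrox {ADJ}; 4:laupzorn {CONJ,ADJ}; 5:fian {ADV}; 6:nazail {ADJ}; 7:nazail {ADJ}.
At position 1, choosing ADJ makes rule 1 impossible to satisfy; hence PREP.
At position 2, choosing ADJ makes rule 1 impossible to satisfy; hence PREP.
At position 4, choosing ADJ makes rule 2 impossible to satisfy; hence CONJ.
The only consistent sequence is: PREP PREP ADJ CONJ ADV ADJ ADJ.
Checking: rule 1 ✓; rule 2 ✓.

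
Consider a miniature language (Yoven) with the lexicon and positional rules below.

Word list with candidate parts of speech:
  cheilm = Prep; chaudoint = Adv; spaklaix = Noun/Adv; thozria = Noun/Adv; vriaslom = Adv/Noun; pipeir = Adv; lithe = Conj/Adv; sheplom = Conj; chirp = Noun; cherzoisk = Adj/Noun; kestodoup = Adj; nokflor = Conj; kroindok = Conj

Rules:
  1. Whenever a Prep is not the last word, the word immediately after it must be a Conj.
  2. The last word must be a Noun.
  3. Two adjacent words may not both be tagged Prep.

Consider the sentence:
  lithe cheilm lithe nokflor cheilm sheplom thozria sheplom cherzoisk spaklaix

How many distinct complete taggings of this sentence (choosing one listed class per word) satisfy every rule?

8

Candidates per position — 1:lithe {Conj,Adv}; 2:cheilm {Prep}; 3:lithe {Conj,Adv}; 4:nokflor {Conj}; 5:cheilm {Prep}; 6:sheplom {Conj}; 7:thozria {Noun,Adv}; 8:sheplom {Conj}; 9:cherzoisk {Adj,Noun}; 10:spaklaix {Noun,Adv}.
There are 32 candidate sequences in total.
Checking each against the rules leaves 8 sequences.
Count = 8.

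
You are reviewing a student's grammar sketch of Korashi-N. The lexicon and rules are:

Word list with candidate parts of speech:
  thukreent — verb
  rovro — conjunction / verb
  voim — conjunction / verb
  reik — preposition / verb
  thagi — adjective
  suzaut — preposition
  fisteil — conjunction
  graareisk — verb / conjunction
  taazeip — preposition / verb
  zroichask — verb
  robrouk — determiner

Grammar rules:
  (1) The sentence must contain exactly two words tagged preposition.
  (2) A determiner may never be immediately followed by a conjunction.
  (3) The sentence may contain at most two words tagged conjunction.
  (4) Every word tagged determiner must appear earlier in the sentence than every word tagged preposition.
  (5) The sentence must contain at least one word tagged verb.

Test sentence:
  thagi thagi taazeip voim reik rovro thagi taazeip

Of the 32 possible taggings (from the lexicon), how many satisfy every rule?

12

Candidates per position — 1:thagi {adjective}; 2:thagi {adjective}; 3:taazeip {preposition,verb}; 4:voim {conjunction,verb}; 5:reik {preposition,verb}; 6:rovro {conjunction,verb}; 7:thagi {adjective}; 8:taazeip {preposition,verb}.
There are 32 candidate sequences in total.
Checking each against the rules leaves 12 sequences.
Count = 12.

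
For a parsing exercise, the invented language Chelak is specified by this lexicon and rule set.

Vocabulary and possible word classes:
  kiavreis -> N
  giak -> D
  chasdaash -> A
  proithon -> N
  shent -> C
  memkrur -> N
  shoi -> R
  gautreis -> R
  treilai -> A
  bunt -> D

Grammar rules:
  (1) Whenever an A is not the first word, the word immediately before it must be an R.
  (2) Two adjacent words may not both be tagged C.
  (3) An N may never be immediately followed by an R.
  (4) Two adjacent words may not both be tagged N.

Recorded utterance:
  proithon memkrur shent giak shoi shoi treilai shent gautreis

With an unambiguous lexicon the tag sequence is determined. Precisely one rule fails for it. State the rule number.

4

Fixed tagging: N N C D R R A C R.
Rule check: R1 ok, R2 ok, R3 ok, R4 fails.
Only rule 4 fails.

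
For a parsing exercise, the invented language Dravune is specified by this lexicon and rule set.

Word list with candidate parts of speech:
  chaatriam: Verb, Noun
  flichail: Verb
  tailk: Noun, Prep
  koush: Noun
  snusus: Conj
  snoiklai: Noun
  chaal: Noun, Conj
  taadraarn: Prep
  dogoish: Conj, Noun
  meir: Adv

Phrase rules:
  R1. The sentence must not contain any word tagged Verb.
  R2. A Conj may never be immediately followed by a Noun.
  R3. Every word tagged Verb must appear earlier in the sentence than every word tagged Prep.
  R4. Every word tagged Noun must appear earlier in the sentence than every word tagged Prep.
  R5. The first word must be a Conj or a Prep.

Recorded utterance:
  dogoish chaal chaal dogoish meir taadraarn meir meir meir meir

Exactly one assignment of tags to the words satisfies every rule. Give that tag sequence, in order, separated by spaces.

Candidates per position — 1:dogoish {Conj,Noun}; 2:chaal {Noun,Conj}; 3:chaal {Noun,Conj}; 4:dogoish {Conj,Noun}; 5:meir {Adv}; 6:taadraarn {Prep}; 7:meir {Adv}; 8:meir {Adv}; 9:meir {Adv}; 10:meir {Adv}.
At position 1, choosing Noun makes rule 5 impossible to satisfy; hence Conj.
At position 2, choosing Noun makes rule 2 impossible to satisfy; hence Conj.
At position 3, choosing Noun makes rule 2 impossible to satisfy; hence Conj.
At position 4, choosing Noun makes rule 2 impossible to satisfy; hence Conj.
That leaves exactly one tagging: Conj Conj Conj Conj Adv Prep Adv Adv Adv Adv.
Checking: rule 1 ok; rule 2 ok; rule 3 ok; rule 4 ok; rule 5 ok.

Conj Conj Conj Conj Adv Prep Adv Adv Adv Adv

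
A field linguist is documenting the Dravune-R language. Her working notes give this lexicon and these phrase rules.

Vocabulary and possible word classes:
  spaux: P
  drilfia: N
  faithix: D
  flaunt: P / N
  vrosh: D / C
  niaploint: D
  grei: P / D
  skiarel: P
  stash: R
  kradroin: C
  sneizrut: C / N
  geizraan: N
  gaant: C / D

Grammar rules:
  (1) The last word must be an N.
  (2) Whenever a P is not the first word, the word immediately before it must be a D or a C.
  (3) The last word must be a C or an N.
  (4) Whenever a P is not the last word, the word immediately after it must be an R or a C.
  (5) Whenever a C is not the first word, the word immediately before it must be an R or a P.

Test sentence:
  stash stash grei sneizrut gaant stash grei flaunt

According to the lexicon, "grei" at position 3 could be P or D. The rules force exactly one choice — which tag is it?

D

Candidates per position — 1:stash {R}; 2:stash {R}; 3:grei {P,D}; 4:sneizrut {C,N}; 5:gaant {C,D}; 6:stash {R}; 7:grei {P,D}; 8:flaunt {P,N}.
At position 3, choosing P makes rule 2 impossible to satisfy; hence D.
At position 4, choosing C makes rule 5 impossible to satisfy; hence N.
At position 5, choosing C makes rule 5 impossible to satisfy; hence D.
At position 7, choosing P makes rule 2 impossible to satisfy; hence D.
At position 8, choosing P makes rule 1 impossible to satisfy; hence N.
That leaves exactly one tagging: R R D N D R D N.
Rule-by-rule: rule 1 ok; rule 2 ok; rule 3 ok; rule 4 ok; rule 5 ok.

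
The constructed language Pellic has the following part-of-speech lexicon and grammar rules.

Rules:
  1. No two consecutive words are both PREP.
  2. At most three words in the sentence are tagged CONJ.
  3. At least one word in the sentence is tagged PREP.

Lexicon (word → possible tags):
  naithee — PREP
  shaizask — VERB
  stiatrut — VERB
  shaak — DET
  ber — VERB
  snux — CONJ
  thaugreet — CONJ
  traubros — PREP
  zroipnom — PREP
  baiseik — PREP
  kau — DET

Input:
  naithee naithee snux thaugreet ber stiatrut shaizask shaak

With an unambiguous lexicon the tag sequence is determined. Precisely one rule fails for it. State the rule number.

1

Fixed tagging: PREP PREP CONJ CONJ VERB VERB VERB DET.
Rule check: R1 violated, R2 holds, R3 holds.
Only rule 1 fails.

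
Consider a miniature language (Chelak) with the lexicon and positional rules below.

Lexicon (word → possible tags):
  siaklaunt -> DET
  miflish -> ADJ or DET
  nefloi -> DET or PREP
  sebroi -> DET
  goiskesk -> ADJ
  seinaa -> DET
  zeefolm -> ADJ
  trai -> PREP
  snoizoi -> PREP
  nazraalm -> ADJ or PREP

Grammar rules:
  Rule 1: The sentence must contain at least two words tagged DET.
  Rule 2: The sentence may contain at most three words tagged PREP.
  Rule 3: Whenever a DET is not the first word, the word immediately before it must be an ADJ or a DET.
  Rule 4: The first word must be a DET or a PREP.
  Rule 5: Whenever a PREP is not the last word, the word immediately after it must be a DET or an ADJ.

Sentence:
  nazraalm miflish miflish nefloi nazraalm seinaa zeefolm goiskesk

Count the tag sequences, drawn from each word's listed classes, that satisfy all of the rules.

Candidates per position — 1:nazraalm {ADJ,PREP}; 2:miflish {ADJ,DET}; 3:miflish {ADJ,DET}; 4:nefloi {DET,PREP}; 5:nazraalm {ADJ,PREP}; 6:seinaa {DET}; 7:zeefolm {ADJ}; 8:goiskesk {ADJ}.
There are 32 candidate sequences in total.
The sequences that satisfy every rule: PREP ADJ ADJ DET ADJ DET ADJ ADJ; PREP ADJ DET DET ADJ DET ADJ ADJ; PREP ADJ DET PREP ADJ DET ADJ ADJ.
Count = 3.

3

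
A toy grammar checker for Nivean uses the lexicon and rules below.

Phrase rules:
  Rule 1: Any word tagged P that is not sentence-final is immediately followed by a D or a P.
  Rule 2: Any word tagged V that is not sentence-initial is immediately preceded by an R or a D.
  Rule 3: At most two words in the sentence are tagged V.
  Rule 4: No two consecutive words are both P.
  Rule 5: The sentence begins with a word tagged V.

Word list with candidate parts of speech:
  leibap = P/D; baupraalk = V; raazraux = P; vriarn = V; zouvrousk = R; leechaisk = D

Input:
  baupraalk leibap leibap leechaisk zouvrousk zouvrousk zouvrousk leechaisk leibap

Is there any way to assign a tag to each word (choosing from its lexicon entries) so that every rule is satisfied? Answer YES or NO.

YES

Candidates per position — 1:baupraalk {V}; 2:leibap {P,D}; 3:leibap {P,D}; 4:leechaisk {D}; 5:zouvrousk {R}; 6:zouvrousk {R}; 7:zouvrousk {R}; 8:leechaisk {D}; 9:leibap {P,D}.
One satisfying assignment: V D D D R R R D D.
Verifying each rule — rule 1 ok; rule 2 ok; rule 3 ok; rule 4 ok; rule 5 ok.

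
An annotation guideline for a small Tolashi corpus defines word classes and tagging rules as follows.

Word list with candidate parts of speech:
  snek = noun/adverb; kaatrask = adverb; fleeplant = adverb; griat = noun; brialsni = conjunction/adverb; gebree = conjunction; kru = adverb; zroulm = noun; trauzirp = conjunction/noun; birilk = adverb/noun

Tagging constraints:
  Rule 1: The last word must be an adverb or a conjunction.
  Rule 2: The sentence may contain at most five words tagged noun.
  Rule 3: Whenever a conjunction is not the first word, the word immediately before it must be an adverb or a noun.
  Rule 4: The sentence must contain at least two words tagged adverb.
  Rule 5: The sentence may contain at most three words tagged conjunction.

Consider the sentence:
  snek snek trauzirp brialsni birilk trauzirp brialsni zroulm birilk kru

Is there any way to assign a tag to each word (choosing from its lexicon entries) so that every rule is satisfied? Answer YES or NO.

Candidates per position — 1:snek {noun,adverb}; 2:snek {noun,adverb}; 3:trauzirp {conjunction,noun}; 4:brialsni {conjunction,adverb}; 5:birilk {adverb,noun}; 6:trauzirp {conjunction,noun}; 7:brialsni {conjunction,adverb}; 8:zroulm {noun}; 9:birilk {adverb,noun}; 10:kru {adverb}.
One satisfying assignment: noun noun noun adverb adverb noun conjunction noun adverb adverb.
Rule-by-rule: rule 1 holds; rule 2 holds; rule 3 holds; rule 4 holds; rule 5 holds.

YES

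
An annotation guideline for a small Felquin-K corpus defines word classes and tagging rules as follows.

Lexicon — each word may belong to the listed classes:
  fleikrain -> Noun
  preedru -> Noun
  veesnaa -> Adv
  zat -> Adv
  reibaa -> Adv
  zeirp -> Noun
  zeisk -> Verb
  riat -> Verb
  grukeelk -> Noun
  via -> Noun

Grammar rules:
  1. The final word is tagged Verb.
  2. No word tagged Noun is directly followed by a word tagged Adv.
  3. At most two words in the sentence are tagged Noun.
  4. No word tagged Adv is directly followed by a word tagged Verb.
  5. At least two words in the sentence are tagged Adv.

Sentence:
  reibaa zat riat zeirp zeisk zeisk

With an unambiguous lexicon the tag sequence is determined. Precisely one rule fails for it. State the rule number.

4

Fixed tagging: Adv Adv Verb Noun Verb Verb.
Rule check: R1 ok, R2 ok, R3 ok, R4 fails, R5 ok.
Only rule 4 fails.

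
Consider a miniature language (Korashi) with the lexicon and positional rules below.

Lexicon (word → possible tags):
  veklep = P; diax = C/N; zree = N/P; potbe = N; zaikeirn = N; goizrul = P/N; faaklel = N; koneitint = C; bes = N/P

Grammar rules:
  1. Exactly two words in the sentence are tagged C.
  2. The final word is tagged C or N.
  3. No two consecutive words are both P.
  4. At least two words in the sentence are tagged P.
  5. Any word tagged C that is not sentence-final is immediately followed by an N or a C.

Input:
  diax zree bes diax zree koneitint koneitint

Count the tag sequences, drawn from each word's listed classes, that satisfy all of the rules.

2

Candidates per position — 1:diax {C,N}; 2:zree {N,P}; 3:bes {N,P}; 4:diax {C,N}; 5:zree {N,P}; 6:koneitint {C}; 7:koneitint {C}.
There are 32 candidate sequences in total.
The sequences that satisfy every rule: N N P N P C C; N P N N P C C.
Count = 2.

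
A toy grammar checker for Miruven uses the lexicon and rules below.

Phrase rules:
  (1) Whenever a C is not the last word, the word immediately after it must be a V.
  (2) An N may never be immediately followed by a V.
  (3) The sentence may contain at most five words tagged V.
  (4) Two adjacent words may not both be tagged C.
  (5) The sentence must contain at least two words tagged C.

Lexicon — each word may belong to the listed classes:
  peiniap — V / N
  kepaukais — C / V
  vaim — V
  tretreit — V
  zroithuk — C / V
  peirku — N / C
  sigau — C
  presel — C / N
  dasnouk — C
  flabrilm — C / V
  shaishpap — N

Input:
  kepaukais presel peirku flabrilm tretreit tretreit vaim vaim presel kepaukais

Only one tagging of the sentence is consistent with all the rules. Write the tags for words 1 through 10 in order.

V N N C V V V V N C

Candidates per position — 1:kepaukais {C,V}; 2:presel {C,N}; 3:peirku {N,C}; 4:flabrilm {C,V}; 5:tretreit {V}; 6:tretreit {V}; 7:vaim {V}; 8:vaim {V}; 9:presel {C,N}; 10:kepaukais {C,V}.
At position 1, choosing C makes rule 1 impossible to satisfy; hence V.
At position 2, choosing C makes rule 1 impossible to satisfy; hence N.
At position 4, choosing V makes rule 3 impossible to satisfy; hence C.
At position 10, choosing V makes rule 3 impossible to satisfy; hence C.
At position 3, choosing C makes rule 1 impossible to satisfy; hence N.
At position 9, choosing C makes rule 1 impossible to satisfy; hence N.
The unique satisfying tagging is: V N N C V V V V N C.
Verifying each rule — rule 1 ok; rule 2 ok; rule 3 ok; rule 4 ok; rule 5 ok.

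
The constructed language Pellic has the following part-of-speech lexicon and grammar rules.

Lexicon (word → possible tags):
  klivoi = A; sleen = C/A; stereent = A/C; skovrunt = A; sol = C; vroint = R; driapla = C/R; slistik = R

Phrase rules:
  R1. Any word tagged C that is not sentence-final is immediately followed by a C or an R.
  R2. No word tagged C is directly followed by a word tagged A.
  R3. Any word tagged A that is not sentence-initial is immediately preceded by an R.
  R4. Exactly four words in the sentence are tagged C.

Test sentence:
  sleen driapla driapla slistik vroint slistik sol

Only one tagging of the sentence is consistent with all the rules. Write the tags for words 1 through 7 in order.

Candidates per position — 1:sleen {C,A}; 2:driapla {C,R}; 3:driapla {C,R}; 4:slistik {R}; 5:vroint {R}; 6:slistik {R}; 7:sol {C}.
Position 1: tagging it A would leave rule 4 unsatisfiable, so it must be C.
Position 2: tagging it R would leave rule 4 unsatisfiable, so it must be C.
Position 3: tagging it R would leave rule 4 unsatisfiable, so it must be C.
That leaves exactly one tagging: C C C R R R C.
Rule-by-rule: rule 1 ✓; rule 2 ✓; rule 3 ✓; rule 4 ✓.

C C C R R R C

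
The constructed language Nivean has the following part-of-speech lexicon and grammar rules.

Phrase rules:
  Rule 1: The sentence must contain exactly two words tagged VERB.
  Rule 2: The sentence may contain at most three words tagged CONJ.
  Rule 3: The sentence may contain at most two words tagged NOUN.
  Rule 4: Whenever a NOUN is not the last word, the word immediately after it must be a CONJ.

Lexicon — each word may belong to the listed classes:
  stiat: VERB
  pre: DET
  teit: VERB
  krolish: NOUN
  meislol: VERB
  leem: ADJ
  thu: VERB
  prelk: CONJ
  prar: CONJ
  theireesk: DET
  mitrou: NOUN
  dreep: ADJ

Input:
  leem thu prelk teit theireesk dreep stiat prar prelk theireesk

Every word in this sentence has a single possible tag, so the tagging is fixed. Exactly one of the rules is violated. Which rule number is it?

Fixed tagging: ADJ VERB CONJ VERB DET ADJ VERB CONJ CONJ DET.
Checking each rule: R1 fails, R2 ok, R3 ok, R4 ok.
Only rule 1 fails.

1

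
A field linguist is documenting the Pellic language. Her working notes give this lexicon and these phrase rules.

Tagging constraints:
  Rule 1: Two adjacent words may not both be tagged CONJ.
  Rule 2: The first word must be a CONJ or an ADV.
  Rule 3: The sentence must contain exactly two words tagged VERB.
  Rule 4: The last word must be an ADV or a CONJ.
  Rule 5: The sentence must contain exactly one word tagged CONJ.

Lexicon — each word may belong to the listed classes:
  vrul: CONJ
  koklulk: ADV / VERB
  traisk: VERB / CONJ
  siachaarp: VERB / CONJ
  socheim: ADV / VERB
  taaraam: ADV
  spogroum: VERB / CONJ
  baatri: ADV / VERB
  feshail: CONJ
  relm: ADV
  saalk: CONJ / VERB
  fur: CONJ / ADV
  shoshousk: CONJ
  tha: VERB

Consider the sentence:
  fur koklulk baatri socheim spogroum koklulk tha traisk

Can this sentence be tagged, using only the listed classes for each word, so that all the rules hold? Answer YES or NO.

Candidates per position — 1:fur {CONJ,ADV}; 2:koklulk {ADV,VERB}; 3:baatri {ADV,VERB}; 4:socheim {ADV,VERB}; 5:spogroum {VERB,CONJ}; 6:koklulk {ADV,VERB}; 7:tha {VERB}; 8:traisk {VERB,CONJ}.
One satisfying assignment: ADV ADV ADV ADV VERB ADV VERB CONJ.
Check: rule 1 ✓; rule 2 ✓; rule 3 ✓; rule 4 ✓; rule 5 ✓.

YES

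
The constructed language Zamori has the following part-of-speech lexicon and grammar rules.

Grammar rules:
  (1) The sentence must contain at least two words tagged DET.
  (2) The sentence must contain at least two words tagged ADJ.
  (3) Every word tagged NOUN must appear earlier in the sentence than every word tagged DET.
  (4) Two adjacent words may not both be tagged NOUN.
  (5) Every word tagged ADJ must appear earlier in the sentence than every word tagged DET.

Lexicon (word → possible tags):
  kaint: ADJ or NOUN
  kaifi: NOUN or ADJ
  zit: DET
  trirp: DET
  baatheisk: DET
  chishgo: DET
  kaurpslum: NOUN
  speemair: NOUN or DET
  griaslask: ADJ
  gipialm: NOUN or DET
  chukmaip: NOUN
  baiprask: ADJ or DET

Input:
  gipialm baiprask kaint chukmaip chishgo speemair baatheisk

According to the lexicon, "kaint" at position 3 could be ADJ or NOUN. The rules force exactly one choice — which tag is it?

ADJ

Candidates per position — 1:gipialm {NOUN,DET}; 2:baiprask {ADJ,DET}; 3:kaint {ADJ,NOUN}; 4:chukmaip {NOUN}; 5:chishgo {DET}; 6:speemair {NOUN,DET}; 7:baatheisk {DET}.
At position 1, choosing DET makes rule 3 impossible to satisfy; hence NOUN.
At position 2, choosing DET makes rule 2 impossible to satisfy; hence ADJ.
At position 3, choosing NOUN makes rule 2 impossible to satisfy; hence ADJ.
At position 6, choosing NOUN makes rule 3 impossible to satisfy; hence DET.
The unique satisfying tagging is: NOUN ADJ ADJ NOUN DET DET DET.
Check: rule 1 holds; rule 2 holds; rule 3 holds; rule 4 holds; rule 5 holds.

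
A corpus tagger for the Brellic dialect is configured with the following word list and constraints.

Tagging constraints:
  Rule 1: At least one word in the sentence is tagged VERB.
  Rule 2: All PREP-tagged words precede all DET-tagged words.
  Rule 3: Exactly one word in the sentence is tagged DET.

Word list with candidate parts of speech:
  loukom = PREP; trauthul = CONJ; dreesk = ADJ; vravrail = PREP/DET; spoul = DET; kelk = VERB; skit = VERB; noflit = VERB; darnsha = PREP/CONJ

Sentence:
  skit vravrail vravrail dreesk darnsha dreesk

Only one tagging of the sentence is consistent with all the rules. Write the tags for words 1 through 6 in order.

Candidates per position — 1:skit {VERB}; 2:vravrail {PREP,DET}; 3:vravrail {PREP,DET}; 4:dreesk {ADJ}; 5:darnsha {PREP,CONJ}; 6:dreesk {ADJ}.
The remaining ambiguous positions (2, 3, 5) are resolved jointly — only one combination satisfies every rule.
So the tagging must be: VERB PREP DET ADJ CONJ ADJ.
Check: rule 1 holds; rule 2 holds; rule 3 holds.

VERB PREP DET ADJ CONJ ADJ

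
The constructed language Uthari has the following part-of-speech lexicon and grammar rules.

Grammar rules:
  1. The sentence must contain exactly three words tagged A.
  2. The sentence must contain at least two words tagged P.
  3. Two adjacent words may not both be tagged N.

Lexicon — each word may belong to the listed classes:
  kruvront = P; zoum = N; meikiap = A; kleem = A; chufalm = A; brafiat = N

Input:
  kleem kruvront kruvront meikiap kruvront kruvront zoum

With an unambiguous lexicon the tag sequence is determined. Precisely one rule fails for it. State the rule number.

1

Fixed tagging: A P P A P P N.
Applying the rules: R1 violated, R2 holds, R3 holds.
Only rule 1 fails.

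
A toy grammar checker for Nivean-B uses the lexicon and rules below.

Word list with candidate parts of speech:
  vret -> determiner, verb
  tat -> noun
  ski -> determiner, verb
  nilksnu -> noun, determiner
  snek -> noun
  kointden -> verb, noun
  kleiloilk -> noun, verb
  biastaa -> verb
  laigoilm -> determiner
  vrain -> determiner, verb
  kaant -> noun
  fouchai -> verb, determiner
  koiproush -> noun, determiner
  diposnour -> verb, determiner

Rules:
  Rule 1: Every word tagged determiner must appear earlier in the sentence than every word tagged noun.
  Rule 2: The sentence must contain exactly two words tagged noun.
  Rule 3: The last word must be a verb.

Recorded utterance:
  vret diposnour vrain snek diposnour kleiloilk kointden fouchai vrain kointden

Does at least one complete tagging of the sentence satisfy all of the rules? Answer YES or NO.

Candidates per position — 1:vret {determiner,verb}; 2:diposnour {verb,determiner}; 3:vrain {determiner,verb}; 4:snek {noun}; 5:diposnour {verb,determiner}; 6:kleiloilk {noun,verb}; 7:kointden {verb,noun}; 8:fouchai {verb,determiner}; 9:vrain {determiner,verb}; 10:kointden {verb,noun}.
One satisfying assignment: verb determiner verb noun verb verb noun verb verb verb.
Verifying each rule — rule 1 ok; rule 2 ok; rule 3 ok.

YES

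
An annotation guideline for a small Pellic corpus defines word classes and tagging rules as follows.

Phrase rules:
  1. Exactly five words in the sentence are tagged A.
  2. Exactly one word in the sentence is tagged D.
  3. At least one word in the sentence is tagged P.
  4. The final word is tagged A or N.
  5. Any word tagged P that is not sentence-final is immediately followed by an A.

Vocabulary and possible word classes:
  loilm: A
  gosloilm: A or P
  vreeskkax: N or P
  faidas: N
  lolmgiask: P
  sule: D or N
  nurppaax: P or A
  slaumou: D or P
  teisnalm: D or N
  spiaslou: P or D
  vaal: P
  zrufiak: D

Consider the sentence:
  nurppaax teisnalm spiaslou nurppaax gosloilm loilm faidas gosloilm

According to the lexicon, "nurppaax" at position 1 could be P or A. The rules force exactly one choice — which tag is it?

A

Candidates per position — 1:nurppaax {P,A}; 2:teisnalm {D,N}; 3:spiaslou {P,D}; 4:nurppaax {P,A}; 5:gosloilm {A,P}; 6:loilm {A}; 7:faidas {N}; 8:gosloilm {A,P}.
Word 1 cannot be P — rule 1 would then fail for every completion. It is A.
Word 4 cannot be P — rule 1 would then fail for every completion. It is A.
Word 5 cannot be P — rule 1 would then fail for every completion. It is A.
Word 8 cannot be P — rule 1 would then fail for every completion. It is A.
Word 3 cannot be D — rule 3 would then fail for every completion. It is P.
Word 2 cannot be N — rule 2 would then fail for every completion. It is D.
The only consistent sequence is: A D P A A A N A.
Check: rule 1 ✓; rule 2 ✓; rule 3 ✓; rule 4 ✓; rule 5 ✓.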